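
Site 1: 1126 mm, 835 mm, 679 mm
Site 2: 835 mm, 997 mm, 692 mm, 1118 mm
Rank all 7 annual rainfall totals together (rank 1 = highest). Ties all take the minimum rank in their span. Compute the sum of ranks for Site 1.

12

Sorted (descending): 1126, 1118, 997, 835, 835, 692, 679
The 2 values of 835 occupy positions 4–5 → each gets rank 4.
Site 1 values → pooled ranks: 1126→1, 835→4, 679→7
Rank sum = 1 + 4 + 7 = 12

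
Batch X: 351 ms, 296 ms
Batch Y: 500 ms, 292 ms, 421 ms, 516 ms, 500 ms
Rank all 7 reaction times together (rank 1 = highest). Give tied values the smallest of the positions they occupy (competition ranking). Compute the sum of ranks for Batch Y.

Sorted (descending): 516, 500, 500, 421, 351, 296, 292
The 2 values of 500 occupy positions 2–3 → each gets rank 2.
Batch Y values → pooled ranks: 500→2, 292→7, 421→4, 516→1, 500→2
Rank sum = 2 + 7 + 4 + 1 + 2 = 16

16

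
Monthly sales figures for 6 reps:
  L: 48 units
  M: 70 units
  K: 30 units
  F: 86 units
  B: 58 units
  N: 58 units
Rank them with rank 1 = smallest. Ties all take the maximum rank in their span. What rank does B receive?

Sorted (ascending): 30, 48, 58, 58, 70, 86
The 2 values of 58 occupy positions 3–4 → each gets rank 4.
B has value 58 units → rank 4.

4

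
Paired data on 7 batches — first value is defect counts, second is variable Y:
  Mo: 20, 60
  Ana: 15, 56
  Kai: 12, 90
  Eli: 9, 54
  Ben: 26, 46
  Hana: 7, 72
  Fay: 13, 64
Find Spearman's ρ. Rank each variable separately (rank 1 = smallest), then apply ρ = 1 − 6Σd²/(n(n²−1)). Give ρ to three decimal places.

Ranks of variable 1: 6, 5, 3, 2, 7, 1, 4
Ranks of variable 2: 4, 3, 7, 2, 1, 6, 5
d = r₁ − r₂: 2, 2, -4, 0, 6, -5, -1
d²: 4, 4, 16, 0, 36, 25, 1; Σd² = 86
ρ = 1 − 6·86/(7·48) = 1 − 516/336 = -0.536

-0.536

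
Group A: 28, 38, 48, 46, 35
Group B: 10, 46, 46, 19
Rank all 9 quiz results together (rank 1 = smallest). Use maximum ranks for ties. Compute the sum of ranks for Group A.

29

Sorted (ascending): 10, 19, 28, 35, 38, 46, 46, 46, 48
The 3 values of 46 occupy positions 6–8 → each gets rank 8.
Group A values → pooled ranks: 28→3, 38→5, 48→9, 46→8, 35→4
Rank sum = 3 + 5 + 9 + 8 + 4 = 29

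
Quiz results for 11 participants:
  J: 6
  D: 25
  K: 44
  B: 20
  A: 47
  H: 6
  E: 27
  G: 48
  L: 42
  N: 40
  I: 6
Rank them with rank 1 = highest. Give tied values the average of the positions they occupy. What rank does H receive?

Sorted (descending): 48, 47, 44, 42, 40, 27, 25, 20, 6, 6, 6
The 3 values of 6 occupy positions 9–11 → average rank 10.
H has value 6 → rank 10.

10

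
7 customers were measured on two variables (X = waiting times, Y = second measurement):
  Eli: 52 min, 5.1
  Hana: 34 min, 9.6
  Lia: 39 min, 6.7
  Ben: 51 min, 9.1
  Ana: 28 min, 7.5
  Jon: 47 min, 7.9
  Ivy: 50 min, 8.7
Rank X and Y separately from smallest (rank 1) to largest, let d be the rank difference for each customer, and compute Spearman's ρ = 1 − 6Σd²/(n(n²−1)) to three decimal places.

-0.179

Ranks of variable 1: 7, 2, 3, 6, 1, 4, 5
Ranks of variable 2: 1, 7, 2, 6, 3, 4, 5
d = r₁ − r₂: 6, -5, 1, 0, -2, 0, 0
d²: 36, 25, 1, 0, 4, 0, 0; Σd² = 66
ρ = 1 − 6·66/(7·48) = 1 − 396/336 = -0.179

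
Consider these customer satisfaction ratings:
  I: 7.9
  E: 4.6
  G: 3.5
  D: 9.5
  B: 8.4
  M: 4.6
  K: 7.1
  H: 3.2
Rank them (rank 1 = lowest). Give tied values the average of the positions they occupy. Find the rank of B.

7

Sorted (ascending): 3.2, 3.5, 4.6, 4.6, 7.1, 7.9, 8.4, 9.5
The 2 values of 4.6 occupy positions 3–4 → average rank (3+4)/2 = 3.5.
B has value 8.4 → rank 7.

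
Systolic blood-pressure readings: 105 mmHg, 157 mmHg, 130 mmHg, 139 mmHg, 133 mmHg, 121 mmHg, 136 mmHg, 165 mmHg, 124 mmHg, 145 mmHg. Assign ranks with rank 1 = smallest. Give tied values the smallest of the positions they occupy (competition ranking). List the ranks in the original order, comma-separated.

Sorted (ascending): 105, 121, 124, 130, 133, 136, 139, 145, 157, 165
No ties — each value takes its position as its rank.

1, 9, 4, 7, 5, 2, 6, 10, 3, 8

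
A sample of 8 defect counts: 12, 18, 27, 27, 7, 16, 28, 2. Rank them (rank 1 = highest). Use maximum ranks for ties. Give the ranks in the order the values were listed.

Sorted (descending): 28, 27, 27, 18, 16, 12, 7, 2
The 2 values of 27 occupy positions 2–3 → each gets rank 3.

6, 4, 3, 3, 7, 5, 1, 8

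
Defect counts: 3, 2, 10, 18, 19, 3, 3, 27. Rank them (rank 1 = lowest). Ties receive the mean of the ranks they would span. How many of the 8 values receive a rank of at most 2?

Sorted (ascending): 2, 3, 3, 3, 10, 18, 19, 27
The 3 values of 3 occupy positions 2–4 → average rank 3.
Ranks ≤ 2: {1} → 1 value.

1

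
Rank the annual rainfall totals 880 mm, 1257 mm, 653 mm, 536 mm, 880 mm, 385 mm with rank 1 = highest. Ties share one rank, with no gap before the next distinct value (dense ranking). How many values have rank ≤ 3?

Sorted (descending): 1257, 880, 880, 653, 536, 385
The 2 values of 880 share dense rank 2.
Remaining distinct values take the next consecutive integers.
Ranks ≤ 3: {1, 2, 2, 3} → 4 values.

4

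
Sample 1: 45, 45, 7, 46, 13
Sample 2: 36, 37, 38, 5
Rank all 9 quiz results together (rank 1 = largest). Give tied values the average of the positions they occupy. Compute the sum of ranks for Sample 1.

21

Sorted (descending): 46, 45, 45, 38, 37, 36, 13, 7, 5
The 2 values of 45 occupy positions 2–3 → average rank (2+3)/2 = 2.5.
Sample 1 values → pooled ranks: 45→2.5, 45→2.5, 7→8, 46→1, 13→7
Rank sum = 2.5 + 2.5 + 8 + 1 + 7 = 21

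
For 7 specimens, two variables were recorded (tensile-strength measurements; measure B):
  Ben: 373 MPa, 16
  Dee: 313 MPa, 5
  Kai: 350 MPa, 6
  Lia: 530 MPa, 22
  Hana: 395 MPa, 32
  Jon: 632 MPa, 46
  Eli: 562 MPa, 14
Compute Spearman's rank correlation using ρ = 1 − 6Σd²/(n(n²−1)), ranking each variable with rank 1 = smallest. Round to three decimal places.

0.750

Ranks of variable 1: 3, 1, 2, 5, 4, 7, 6
Ranks of variable 2: 4, 1, 2, 5, 6, 7, 3
d = r₁ − r₂: -1, 0, 0, 0, -2, 0, 3
d²: 1, 0, 0, 0, 4, 0, 9; Σd² = 14
ρ = 1 − 6·14/(7·48) = 1 − 84/336 = 0.750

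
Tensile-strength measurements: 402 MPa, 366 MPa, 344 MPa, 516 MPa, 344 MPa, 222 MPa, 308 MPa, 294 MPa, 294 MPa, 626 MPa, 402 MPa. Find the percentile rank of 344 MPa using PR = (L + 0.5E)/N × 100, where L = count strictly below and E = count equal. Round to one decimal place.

N = 11.
Strictly below 344: 4. Equal to 344: 2.
PR = (4 + 0.5·2)/11 × 100 = 45.5

45.5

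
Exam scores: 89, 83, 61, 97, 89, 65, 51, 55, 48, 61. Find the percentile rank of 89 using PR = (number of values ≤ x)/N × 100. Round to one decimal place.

90.0

N = 10.
Strictly below 89: 7. Equal to 89: 2.
PR = 9/10 × 100 = 90.0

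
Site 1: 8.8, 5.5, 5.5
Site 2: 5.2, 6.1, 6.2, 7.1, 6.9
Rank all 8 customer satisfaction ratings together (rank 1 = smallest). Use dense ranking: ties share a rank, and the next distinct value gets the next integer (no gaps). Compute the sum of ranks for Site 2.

19

Sorted (ascending): 5.2, 5.5, 5.5, 6.1, 6.2, 6.9, 7.1, 8.8
The 2 values of 5.5 share dense rank 2.
Remaining distinct values take the next consecutive integers.
Site 2 values → pooled ranks: 5.2→1, 6.1→3, 6.2→4, 7.1→6, 6.9→5
Rank sum = 1 + 3 + 4 + 6 + 5 = 19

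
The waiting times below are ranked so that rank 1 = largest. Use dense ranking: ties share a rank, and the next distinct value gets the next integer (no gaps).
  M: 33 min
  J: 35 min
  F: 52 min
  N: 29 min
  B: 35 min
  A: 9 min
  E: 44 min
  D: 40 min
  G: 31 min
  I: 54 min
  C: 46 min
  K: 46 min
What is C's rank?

Sorted (descending): 54, 52, 46, 46, 44, 40, 35, 35, 33, 31, 29, 9
The 2 values of 46 share dense rank 3.
The 2 values of 35 share dense rank 6.
Remaining distinct values take the next consecutive integers.
C has value 46 min → rank 3.

3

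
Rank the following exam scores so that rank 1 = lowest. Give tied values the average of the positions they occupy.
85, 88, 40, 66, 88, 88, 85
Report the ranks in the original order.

3.5, 6, 1, 2, 6, 6, 3.5

Sorted (ascending): 40, 66, 85, 85, 88, 88, 88
The 2 values of 85 occupy positions 3–4 → average rank (3+4)/2 = 3.5.
The 3 values of 88 occupy positions 5–7 → average rank 6.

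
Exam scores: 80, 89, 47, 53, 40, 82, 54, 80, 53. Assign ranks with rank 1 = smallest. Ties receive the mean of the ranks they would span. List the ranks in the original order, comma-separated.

Sorted (ascending): 40, 47, 53, 53, 54, 80, 80, 82, 89
The 2 values of 53 occupy positions 3–4 → average rank (3+4)/2 = 3.5.
The 2 values of 80 occupy positions 6–7 → average rank (6+7)/2 = 6.5.

6.5, 9, 2, 3.5, 1, 8, 5, 6.5, 3.5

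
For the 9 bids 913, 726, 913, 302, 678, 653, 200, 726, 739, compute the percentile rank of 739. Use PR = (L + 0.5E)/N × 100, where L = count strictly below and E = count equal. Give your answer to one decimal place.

72.2

N = 9.
Strictly below 739: 6. Equal to 739: 1.
PR = (6 + 0.5·1)/9 × 100 = 72.2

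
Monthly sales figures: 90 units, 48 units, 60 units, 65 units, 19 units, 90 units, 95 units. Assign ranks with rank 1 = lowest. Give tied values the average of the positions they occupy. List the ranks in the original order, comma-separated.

Sorted (ascending): 19, 48, 60, 65, 90, 90, 95
The 2 values of 90 occupy positions 5–6 → average rank (5+6)/2 = 5.5.

5.5, 2, 3, 4, 1, 5.5, 7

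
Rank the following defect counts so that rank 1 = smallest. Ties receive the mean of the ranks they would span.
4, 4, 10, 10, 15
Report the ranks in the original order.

1.5, 1.5, 3.5, 3.5, 5

Sorted (ascending): 4, 4, 10, 10, 15
The 2 values of 4 occupy positions 1–2 → average rank (1+2)/2 = 1.5.
The 2 values of 10 occupy positions 3–4 → average rank (3+4)/2 = 3.5.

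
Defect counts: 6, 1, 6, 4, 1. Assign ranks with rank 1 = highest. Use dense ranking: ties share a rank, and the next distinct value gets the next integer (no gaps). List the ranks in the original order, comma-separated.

1, 3, 1, 2, 3

Sorted (descending): 6, 6, 4, 1, 1
The 2 values of 6 share dense rank 1.
The 2 values of 1 share dense rank 3.
Remaining distinct values take the next consecutive integers.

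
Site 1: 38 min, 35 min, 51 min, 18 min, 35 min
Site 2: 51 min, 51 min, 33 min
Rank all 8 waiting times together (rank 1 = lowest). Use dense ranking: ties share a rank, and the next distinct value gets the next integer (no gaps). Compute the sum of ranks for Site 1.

Sorted (ascending): 18, 33, 35, 35, 38, 51, 51, 51
The 2 values of 35 share dense rank 3.
The 3 values of 51 share dense rank 5.
Remaining distinct values take the next consecutive integers.
Site 1 values → pooled ranks: 38→4, 35→3, 51→5, 18→1, 35→3
Rank sum = 4 + 3 + 5 + 1 + 3 = 16

16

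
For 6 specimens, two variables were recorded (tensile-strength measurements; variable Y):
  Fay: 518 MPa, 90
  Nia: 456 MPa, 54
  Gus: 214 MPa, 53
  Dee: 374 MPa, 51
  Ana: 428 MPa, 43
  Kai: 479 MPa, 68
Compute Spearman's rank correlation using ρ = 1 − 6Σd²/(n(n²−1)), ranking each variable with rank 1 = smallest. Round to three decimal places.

0.771

Ranks of variable 1: 6, 4, 1, 2, 3, 5
Ranks of variable 2: 6, 4, 3, 2, 1, 5
d = r₁ − r₂: 0, 0, -2, 0, 2, 0
d²: 0, 0, 4, 0, 4, 0; Σd² = 8
ρ = 1 − 6·8/(6·35) = 1 − 48/210 = 0.771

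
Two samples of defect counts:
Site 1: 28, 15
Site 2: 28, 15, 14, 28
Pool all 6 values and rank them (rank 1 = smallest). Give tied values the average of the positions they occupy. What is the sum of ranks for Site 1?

Sorted (ascending): 14, 15, 15, 28, 28, 28
The 2 values of 15 occupy positions 2–3 → average rank (2+3)/2 = 2.5.
The 3 values of 28 occupy positions 4–6 → average rank 5.
Site 1 values → pooled ranks: 28→5, 15→2.5
Rank sum = 5 + 2.5 = 7.5

7.5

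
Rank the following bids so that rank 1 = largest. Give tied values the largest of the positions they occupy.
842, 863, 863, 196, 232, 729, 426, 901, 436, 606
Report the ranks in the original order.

Sorted (descending): 901, 863, 863, 842, 729, 606, 436, 426, 232, 196
The 2 values of 863 occupy positions 2–3 → each gets rank 3.

4, 3, 3, 10, 9, 5, 8, 1, 7, 6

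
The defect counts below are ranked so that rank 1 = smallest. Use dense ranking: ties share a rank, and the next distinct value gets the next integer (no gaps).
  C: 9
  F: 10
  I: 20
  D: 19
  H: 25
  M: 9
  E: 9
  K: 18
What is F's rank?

Sorted (ascending): 9, 9, 9, 10, 18, 19, 20, 25
The 3 values of 9 share dense rank 1.
Remaining distinct values take the next consecutive integers.
F has value 10 → rank 2.

2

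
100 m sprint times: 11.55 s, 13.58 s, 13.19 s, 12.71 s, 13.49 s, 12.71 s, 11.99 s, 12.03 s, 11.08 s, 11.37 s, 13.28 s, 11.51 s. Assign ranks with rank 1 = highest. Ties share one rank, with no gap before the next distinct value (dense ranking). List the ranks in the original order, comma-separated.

Sorted (descending): 13.58, 13.49, 13.28, 13.19, 12.71, 12.71, 12.03, 11.99, 11.55, 11.51, 11.37, 11.08
The 2 values of 12.71 share dense rank 5.
Remaining distinct values take the next consecutive integers.

8, 1, 4, 5, 2, 5, 7, 6, 11, 10, 3, 9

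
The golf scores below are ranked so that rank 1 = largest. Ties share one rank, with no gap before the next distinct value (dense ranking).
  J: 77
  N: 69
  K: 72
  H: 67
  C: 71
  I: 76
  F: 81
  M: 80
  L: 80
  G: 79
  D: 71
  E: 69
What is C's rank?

Sorted (descending): 81, 80, 80, 79, 77, 76, 72, 71, 71, 69, 69, 67
The 2 values of 80 share dense rank 2.
The 2 values of 71 share dense rank 7.
The 2 values of 69 share dense rank 8.
Remaining distinct values take the next consecutive integers.
C has value 71 → rank 7.

7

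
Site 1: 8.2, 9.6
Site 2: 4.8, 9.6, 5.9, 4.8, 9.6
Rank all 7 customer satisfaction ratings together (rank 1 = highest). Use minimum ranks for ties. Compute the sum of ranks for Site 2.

19

Sorted (descending): 9.6, 9.6, 9.6, 8.2, 5.9, 4.8, 4.8
The 3 values of 9.6 occupy positions 1–3 → each gets rank 1.
The 2 values of 4.8 occupy positions 6–7 → each gets rank 6.
Site 2 values → pooled ranks: 4.8→6, 9.6→1, 5.9→5, 4.8→6, 9.6→1
Rank sum = 6 + 1 + 5 + 6 + 1 = 19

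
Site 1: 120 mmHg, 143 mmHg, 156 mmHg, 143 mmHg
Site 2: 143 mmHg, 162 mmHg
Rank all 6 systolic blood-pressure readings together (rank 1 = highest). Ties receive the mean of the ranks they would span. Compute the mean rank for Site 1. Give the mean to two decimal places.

Sorted (descending): 162, 156, 143, 143, 143, 120
The 3 values of 143 occupy positions 3–5 → average rank 4.
Site 1 values → pooled ranks: 120→6, 143→4, 156→2, 143→4
Mean rank = (6 + 4 + 2 + 4) / 4 = 4.00

4.00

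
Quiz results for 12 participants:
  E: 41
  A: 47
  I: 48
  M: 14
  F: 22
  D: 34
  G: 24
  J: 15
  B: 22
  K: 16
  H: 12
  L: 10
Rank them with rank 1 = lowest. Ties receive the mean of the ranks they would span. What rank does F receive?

6.5

Sorted (ascending): 10, 12, 14, 15, 16, 22, 22, 24, 34, 41, 47, 48
The 2 values of 22 occupy positions 6–7 → average rank (6+7)/2 = 6.5.
F has value 22 → rank 6.5.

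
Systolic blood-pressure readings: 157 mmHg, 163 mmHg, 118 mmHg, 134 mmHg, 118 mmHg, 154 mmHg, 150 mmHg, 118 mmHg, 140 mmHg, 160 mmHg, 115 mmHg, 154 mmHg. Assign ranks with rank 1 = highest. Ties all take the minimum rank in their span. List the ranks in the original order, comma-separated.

3, 1, 9, 8, 9, 4, 6, 9, 7, 2, 12, 4

Sorted (descending): 163, 160, 157, 154, 154, 150, 140, 134, 118, 118, 118, 115
The 2 values of 154 occupy positions 4–5 → each gets rank 4.
The 3 values of 118 occupy positions 9–11 → each gets rank 9.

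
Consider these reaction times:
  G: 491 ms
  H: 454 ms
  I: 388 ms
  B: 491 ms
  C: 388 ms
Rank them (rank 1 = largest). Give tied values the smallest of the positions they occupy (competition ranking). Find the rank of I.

4

Sorted (descending): 491, 491, 454, 388, 388
The 2 values of 491 occupy positions 1–2 → each gets rank 1.
The 2 values of 388 occupy positions 4–5 → each gets rank 4.
I has value 388 ms → rank 4.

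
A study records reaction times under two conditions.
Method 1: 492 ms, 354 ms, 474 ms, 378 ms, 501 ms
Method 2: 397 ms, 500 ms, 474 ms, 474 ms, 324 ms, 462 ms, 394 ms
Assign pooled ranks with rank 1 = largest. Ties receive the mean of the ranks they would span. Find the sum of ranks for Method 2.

48

Sorted (descending): 501, 500, 492, 474, 474, 474, 462, 397, 394, 378, 354, 324
The 3 values of 474 occupy positions 4–6 → average rank 5.
Method 2 values → pooled ranks: 397→8, 500→2, 474→5, 474→5, 324→12, 462→7, 394→9
Rank sum = 8 + 2 + 5 + 5 + 12 + 7 + 9 = 48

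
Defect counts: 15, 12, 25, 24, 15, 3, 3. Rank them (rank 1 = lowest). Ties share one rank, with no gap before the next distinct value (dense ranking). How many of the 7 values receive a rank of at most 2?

3

Sorted (ascending): 3, 3, 12, 15, 15, 24, 25
The 2 values of 3 share dense rank 1.
The 2 values of 15 share dense rank 3.
Remaining distinct values take the next consecutive integers.
Ranks ≤ 2: {1, 1, 2} → 3 values.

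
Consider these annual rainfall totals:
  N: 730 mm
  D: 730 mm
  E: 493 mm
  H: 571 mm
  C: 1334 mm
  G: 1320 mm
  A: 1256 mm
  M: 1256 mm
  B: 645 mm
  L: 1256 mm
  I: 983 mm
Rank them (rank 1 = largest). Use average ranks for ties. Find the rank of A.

4

Sorted (descending): 1334, 1320, 1256, 1256, 1256, 983, 730, 730, 645, 571, 493
The 3 values of 1256 occupy positions 3–5 → average rank 4.
The 2 values of 730 occupy positions 7–8 → average rank (7+8)/2 = 7.5.
A has value 1256 mm → rank 4.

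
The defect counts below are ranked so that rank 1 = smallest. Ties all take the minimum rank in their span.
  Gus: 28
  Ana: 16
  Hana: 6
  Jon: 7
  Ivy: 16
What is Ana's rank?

3

Sorted (ascending): 6, 7, 16, 16, 28
The 2 values of 16 occupy positions 3–4 → each gets rank 3.
Ana has value 16 → rank 3.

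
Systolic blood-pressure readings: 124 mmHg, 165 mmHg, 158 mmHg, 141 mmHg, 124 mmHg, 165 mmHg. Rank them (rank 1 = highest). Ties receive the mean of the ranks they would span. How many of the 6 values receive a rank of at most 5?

4

Sorted (descending): 165, 165, 158, 141, 124, 124
The 2 values of 165 occupy positions 1–2 → average rank (1+2)/2 = 1.5.
The 2 values of 124 occupy positions 5–6 → average rank (5+6)/2 = 5.5.
Ranks ≤ 5: {1.5, 1.5, 3, 4} → 4 values.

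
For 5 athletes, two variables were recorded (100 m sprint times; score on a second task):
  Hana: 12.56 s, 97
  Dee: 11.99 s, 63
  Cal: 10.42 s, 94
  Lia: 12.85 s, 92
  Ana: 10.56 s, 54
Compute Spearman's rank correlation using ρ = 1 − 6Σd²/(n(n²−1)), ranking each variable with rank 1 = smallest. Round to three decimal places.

0.200

Ranks of variable 1: 4, 3, 1, 5, 2
Ranks of variable 2: 5, 2, 4, 3, 1
d = r₁ − r₂: -1, 1, -3, 2, 1
d²: 1, 1, 9, 4, 1; Σd² = 16
ρ = 1 − 6·16/(5·24) = 1 − 96/120 = 0.200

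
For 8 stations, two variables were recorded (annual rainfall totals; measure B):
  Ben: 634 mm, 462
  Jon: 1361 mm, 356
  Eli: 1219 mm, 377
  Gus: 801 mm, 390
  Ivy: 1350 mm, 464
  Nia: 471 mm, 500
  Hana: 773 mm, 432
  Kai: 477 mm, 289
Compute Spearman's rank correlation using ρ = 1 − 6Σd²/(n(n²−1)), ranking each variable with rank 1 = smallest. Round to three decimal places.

-0.262

Ranks of variable 1: 3, 8, 6, 5, 7, 1, 4, 2
Ranks of variable 2: 6, 2, 3, 4, 7, 8, 5, 1
d = r₁ − r₂: -3, 6, 3, 1, 0, -7, -1, 1
d²: 9, 36, 9, 1, 0, 49, 1, 1; Σd² = 106
ρ = 1 − 6·106/(8·63) = 1 − 636/504 = -0.262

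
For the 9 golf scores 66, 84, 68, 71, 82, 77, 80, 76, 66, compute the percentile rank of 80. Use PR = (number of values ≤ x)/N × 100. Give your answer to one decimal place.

N = 9.
Strictly below 80: 6. Equal to 80: 1.
PR = 7/9 × 100 = 77.8

77.8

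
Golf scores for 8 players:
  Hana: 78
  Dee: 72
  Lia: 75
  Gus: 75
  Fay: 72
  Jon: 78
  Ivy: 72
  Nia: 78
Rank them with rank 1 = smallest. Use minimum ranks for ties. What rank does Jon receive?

Sorted (ascending): 72, 72, 72, 75, 75, 78, 78, 78
The 3 values of 72 occupy positions 1–3 → each gets rank 1.
The 2 values of 75 occupy positions 4–5 → each gets rank 4.
The 3 values of 78 occupy positions 6–8 → each gets rank 6.
Jon has value 78 → rank 6.

6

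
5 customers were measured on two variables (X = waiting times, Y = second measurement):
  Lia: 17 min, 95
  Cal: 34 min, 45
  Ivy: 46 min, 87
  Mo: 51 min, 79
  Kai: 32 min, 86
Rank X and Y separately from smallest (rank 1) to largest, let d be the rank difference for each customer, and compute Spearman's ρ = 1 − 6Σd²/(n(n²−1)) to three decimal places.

-0.500

Ranks of variable 1: 1, 3, 4, 5, 2
Ranks of variable 2: 5, 1, 4, 2, 3
d = r₁ − r₂: -4, 2, 0, 3, -1
d²: 16, 4, 0, 9, 1; Σd² = 30
ρ = 1 − 6·30/(5·24) = 1 − 180/120 = -0.500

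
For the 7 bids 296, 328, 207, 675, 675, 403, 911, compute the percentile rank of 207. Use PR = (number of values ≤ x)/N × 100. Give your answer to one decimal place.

N = 7.
Strictly below 207: 0. Equal to 207: 1.
PR = 1/7 × 100 = 14.3

14.3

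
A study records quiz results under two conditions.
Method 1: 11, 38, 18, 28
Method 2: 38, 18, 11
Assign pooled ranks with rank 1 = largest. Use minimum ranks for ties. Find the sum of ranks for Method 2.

11

Sorted (descending): 38, 38, 28, 18, 18, 11, 11
The 2 values of 38 occupy positions 1–2 → each gets rank 1.
The 2 values of 18 occupy positions 4–5 → each gets rank 4.
The 2 values of 11 occupy positions 6–7 → each gets rank 6.
Method 2 values → pooled ranks: 38→1, 18→4, 11→6
Rank sum = 1 + 4 + 6 = 11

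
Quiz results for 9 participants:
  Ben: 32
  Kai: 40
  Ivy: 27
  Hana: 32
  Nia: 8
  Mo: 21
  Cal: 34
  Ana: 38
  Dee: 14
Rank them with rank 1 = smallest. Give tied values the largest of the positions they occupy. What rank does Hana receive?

Sorted (ascending): 8, 14, 21, 27, 32, 32, 34, 38, 40
The 2 values of 32 occupy positions 5–6 → each gets rank 6.
Hana has value 32 → rank 6.

6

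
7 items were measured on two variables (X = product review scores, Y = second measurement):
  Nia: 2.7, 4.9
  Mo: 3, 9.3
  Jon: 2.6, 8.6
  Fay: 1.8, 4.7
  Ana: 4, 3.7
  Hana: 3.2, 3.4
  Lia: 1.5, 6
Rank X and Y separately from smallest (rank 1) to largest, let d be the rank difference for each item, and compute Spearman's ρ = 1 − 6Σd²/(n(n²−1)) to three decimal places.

Ranks of variable 1: 4, 5, 3, 2, 7, 6, 1
Ranks of variable 2: 4, 7, 6, 3, 2, 1, 5
d = r₁ − r₂: 0, -2, -3, -1, 5, 5, -4
d²: 0, 4, 9, 1, 25, 25, 16; Σd² = 80
ρ = 1 − 6·80/(7·48) = 1 − 480/336 = -0.429

-0.429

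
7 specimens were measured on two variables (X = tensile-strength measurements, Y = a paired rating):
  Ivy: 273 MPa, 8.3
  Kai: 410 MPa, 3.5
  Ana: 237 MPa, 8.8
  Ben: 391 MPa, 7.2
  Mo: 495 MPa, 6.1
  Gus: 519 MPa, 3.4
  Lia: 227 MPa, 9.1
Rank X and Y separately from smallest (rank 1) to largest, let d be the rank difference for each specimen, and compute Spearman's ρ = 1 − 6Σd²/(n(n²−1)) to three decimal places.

-0.964

Ranks of variable 1: 3, 5, 2, 4, 6, 7, 1
Ranks of variable 2: 5, 2, 6, 4, 3, 1, 7
d = r₁ − r₂: -2, 3, -4, 0, 3, 6, -6
d²: 4, 9, 16, 0, 9, 36, 36; Σd² = 110
ρ = 1 − 6·110/(7·48) = 1 − 660/336 = -0.964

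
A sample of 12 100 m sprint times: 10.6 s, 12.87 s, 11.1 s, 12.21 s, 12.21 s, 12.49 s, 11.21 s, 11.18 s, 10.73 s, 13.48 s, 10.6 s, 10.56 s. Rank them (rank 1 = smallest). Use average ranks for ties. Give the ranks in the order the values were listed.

2.5, 11, 5, 8.5, 8.5, 10, 7, 6, 4, 12, 2.5, 1

Sorted (ascending): 10.56, 10.6, 10.6, 10.73, 11.1, 11.18, 11.21, 12.21, 12.21, 12.49, 12.87, 13.48
The 2 values of 10.6 occupy positions 2–3 → average rank (2+3)/2 = 2.5.
The 2 values of 12.21 occupy positions 8–9 → average rank (8+9)/2 = 8.5.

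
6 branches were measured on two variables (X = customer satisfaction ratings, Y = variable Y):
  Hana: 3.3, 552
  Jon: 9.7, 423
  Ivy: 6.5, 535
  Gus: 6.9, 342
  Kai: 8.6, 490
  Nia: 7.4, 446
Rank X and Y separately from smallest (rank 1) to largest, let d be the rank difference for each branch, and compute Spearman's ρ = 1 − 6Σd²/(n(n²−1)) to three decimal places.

Ranks of variable 1: 1, 6, 2, 3, 5, 4
Ranks of variable 2: 6, 2, 5, 1, 4, 3
d = r₁ − r₂: -5, 4, -3, 2, 1, 1
d²: 25, 16, 9, 4, 1, 1; Σd² = 56
ρ = 1 − 6·56/(6·35) = 1 − 336/210 = -0.600

-0.600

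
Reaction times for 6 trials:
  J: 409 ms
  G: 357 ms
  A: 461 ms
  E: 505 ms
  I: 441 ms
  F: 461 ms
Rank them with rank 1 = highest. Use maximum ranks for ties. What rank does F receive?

Sorted (descending): 505, 461, 461, 441, 409, 357
The 2 values of 461 occupy positions 2–3 → each gets rank 3.
F has value 461 ms → rank 3.

3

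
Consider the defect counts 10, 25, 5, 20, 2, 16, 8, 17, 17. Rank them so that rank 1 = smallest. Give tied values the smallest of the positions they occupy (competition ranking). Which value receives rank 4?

10

Sorted (ascending): 2, 5, 8, 10, 16, 17, 17, 20, 25
The 2 values of 17 occupy positions 6–7 → each gets rank 6.
Rank 4 → value 10.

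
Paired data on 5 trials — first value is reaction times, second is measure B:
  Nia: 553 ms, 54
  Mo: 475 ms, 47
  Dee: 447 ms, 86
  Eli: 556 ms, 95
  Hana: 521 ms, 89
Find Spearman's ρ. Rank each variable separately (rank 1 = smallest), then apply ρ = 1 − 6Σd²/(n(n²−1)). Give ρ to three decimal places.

Ranks of variable 1: 4, 2, 1, 5, 3
Ranks of variable 2: 2, 1, 3, 5, 4
d = r₁ − r₂: 2, 1, -2, 0, -1
d²: 4, 1, 4, 0, 1; Σd² = 10
ρ = 1 − 6·10/(5·24) = 1 − 60/120 = 0.500

0.500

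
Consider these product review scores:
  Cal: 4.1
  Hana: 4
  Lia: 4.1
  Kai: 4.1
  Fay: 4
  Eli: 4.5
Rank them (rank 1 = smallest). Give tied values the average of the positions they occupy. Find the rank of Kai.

Sorted (ascending): 4, 4, 4.1, 4.1, 4.1, 4.5
The 2 values of 4 occupy positions 1–2 → average rank (1+2)/2 = 1.5.
The 3 values of 4.1 occupy positions 3–5 → average rank 4.
Kai has value 4.1 → rank 4.

4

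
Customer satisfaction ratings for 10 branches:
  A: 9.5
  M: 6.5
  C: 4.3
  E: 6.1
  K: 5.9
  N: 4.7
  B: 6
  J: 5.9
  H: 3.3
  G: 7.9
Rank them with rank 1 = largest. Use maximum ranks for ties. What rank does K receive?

7

Sorted (descending): 9.5, 7.9, 6.5, 6.1, 6, 5.9, 5.9, 4.7, 4.3, 3.3
The 2 values of 5.9 occupy positions 6–7 → each gets rank 7.
K has value 5.9 → rank 7.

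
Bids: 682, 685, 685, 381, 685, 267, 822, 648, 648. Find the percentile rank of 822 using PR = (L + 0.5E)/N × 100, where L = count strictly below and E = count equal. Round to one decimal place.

N = 9.
Strictly below 822: 8. Equal to 822: 1.
PR = (8 + 0.5·1)/9 × 100 = 94.4

94.4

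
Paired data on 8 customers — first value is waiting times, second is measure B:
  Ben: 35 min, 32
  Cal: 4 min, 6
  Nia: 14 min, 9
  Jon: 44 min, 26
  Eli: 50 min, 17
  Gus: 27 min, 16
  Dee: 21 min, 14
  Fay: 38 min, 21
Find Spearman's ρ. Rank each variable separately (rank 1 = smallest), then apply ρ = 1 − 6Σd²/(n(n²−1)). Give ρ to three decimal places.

Ranks of variable 1: 5, 1, 2, 7, 8, 4, 3, 6
Ranks of variable 2: 8, 1, 2, 7, 5, 4, 3, 6
d = r₁ − r₂: -3, 0, 0, 0, 3, 0, 0, 0
d²: 9, 0, 0, 0, 9, 0, 0, 0; Σd² = 18
ρ = 1 − 6·18/(8·63) = 1 − 108/504 = 0.786

0.786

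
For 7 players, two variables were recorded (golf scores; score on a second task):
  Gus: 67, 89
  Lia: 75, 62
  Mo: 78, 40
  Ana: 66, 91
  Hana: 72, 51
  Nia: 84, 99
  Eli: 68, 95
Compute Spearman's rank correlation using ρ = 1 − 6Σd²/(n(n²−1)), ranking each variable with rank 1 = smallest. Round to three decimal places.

Ranks of variable 1: 2, 5, 6, 1, 4, 7, 3
Ranks of variable 2: 4, 3, 1, 5, 2, 7, 6
d = r₁ − r₂: -2, 2, 5, -4, 2, 0, -3
d²: 4, 4, 25, 16, 4, 0, 9; Σd² = 62
ρ = 1 − 6·62/(7·48) = 1 − 372/336 = -0.107

-0.107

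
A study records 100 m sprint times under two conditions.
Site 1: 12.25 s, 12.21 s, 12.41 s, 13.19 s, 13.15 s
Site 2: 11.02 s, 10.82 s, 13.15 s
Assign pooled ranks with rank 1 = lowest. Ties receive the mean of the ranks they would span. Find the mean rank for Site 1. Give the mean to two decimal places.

5.30

Sorted (ascending): 10.82, 11.02, 12.21, 12.25, 12.41, 13.15, 13.15, 13.19
The 2 values of 13.15 occupy positions 6–7 → average rank (6+7)/2 = 6.5.
Site 1 values → pooled ranks: 12.25→4, 12.21→3, 12.41→5, 13.19→8, 13.15→6.5
Mean rank = (4 + 3 + 5 + 8 + 6.5) / 5 = 5.30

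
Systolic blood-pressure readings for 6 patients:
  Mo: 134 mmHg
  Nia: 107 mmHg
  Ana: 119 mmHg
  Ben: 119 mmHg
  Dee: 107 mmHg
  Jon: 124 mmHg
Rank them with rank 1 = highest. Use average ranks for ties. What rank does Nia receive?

Sorted (descending): 134, 124, 119, 119, 107, 107
The 2 values of 119 occupy positions 3–4 → average rank (3+4)/2 = 3.5.
The 2 values of 107 occupy positions 5–6 → average rank (5+6)/2 = 5.5.
Nia has value 107 mmHg → rank 5.5.

5.5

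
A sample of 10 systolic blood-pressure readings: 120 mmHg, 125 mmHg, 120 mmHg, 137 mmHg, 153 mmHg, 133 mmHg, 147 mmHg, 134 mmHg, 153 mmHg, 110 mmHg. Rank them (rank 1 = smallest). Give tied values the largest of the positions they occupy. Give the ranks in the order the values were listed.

Sorted (ascending): 110, 120, 120, 125, 133, 134, 137, 147, 153, 153
The 2 values of 120 occupy positions 2–3 → each gets rank 3.
The 2 values of 153 occupy positions 9–10 → each gets rank 10.

3, 4, 3, 7, 10, 5, 8, 6, 10, 1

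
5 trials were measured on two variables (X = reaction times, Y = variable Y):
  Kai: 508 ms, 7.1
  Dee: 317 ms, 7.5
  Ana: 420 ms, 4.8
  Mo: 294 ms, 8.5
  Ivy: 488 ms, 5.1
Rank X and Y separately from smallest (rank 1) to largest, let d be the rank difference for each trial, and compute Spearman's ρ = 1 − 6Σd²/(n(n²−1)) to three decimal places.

-0.600

Ranks of variable 1: 5, 2, 3, 1, 4
Ranks of variable 2: 3, 4, 1, 5, 2
d = r₁ − r₂: 2, -2, 2, -4, 2
d²: 4, 4, 4, 16, 4; Σd² = 32
ρ = 1 − 6·32/(5·24) = 1 − 192/120 = -0.600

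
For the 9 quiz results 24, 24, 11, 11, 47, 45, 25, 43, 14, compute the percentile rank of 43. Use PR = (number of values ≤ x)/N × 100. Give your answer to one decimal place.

N = 9.
Strictly below 43: 6. Equal to 43: 1.
PR = 7/9 × 100 = 77.8

77.8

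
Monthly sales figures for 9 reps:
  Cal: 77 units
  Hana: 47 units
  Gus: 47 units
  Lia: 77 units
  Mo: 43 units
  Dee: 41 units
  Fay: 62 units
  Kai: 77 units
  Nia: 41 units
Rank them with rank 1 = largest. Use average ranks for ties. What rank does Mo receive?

Sorted (descending): 77, 77, 77, 62, 47, 47, 43, 41, 41
The 3 values of 77 occupy positions 1–3 → average rank 2.
The 2 values of 47 occupy positions 5–6 → average rank (5+6)/2 = 5.5.
The 2 values of 41 occupy positions 8–9 → average rank (8+9)/2 = 8.5.
Mo has value 43 units → rank 7.

7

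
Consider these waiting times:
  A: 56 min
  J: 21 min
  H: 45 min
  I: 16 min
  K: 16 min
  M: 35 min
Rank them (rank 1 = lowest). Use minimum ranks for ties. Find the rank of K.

Sorted (ascending): 16, 16, 21, 35, 45, 56
The 2 values of 16 occupy positions 1–2 → each gets rank 1.
K has value 16 min → rank 1.

1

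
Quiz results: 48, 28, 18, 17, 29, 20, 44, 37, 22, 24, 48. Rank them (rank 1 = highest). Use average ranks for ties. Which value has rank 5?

29

Sorted (descending): 48, 48, 44, 37, 29, 28, 24, 22, 20, 18, 17
The 2 values of 48 occupy positions 1–2 → average rank (1+2)/2 = 1.5.
Rank 5 → value 29.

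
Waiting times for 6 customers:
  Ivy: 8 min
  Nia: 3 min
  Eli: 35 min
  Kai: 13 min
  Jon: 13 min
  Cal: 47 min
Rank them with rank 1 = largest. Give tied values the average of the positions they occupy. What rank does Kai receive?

Sorted (descending): 47, 35, 13, 13, 8, 3
The 2 values of 13 occupy positions 3–4 → average rank (3+4)/2 = 3.5.
Kai has value 13 min → rank 3.5.

3.5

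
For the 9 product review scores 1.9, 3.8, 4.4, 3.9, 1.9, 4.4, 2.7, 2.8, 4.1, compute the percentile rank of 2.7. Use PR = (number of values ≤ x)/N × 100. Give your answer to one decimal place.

N = 9.
Strictly below 2.7: 2. Equal to 2.7: 1.
PR = 3/9 × 100 = 33.3

33.3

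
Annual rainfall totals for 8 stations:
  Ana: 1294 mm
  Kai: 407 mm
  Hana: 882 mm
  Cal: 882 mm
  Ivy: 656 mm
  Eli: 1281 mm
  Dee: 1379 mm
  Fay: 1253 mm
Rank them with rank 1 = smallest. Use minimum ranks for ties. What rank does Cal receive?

Sorted (ascending): 407, 656, 882, 882, 1253, 1281, 1294, 1379
The 2 values of 882 occupy positions 3–4 → each gets rank 3.
Cal has value 882 mm → rank 3.

3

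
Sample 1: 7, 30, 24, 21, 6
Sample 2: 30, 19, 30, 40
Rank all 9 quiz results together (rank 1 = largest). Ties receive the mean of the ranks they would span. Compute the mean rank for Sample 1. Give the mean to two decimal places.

6.20

Sorted (descending): 40, 30, 30, 30, 24, 21, 19, 7, 6
The 3 values of 30 occupy positions 2–4 → average rank 3.
Sample 1 values → pooled ranks: 7→8, 30→3, 24→5, 21→6, 6→9
Mean rank = (8 + 3 + 5 + 6 + 9) / 5 = 6.20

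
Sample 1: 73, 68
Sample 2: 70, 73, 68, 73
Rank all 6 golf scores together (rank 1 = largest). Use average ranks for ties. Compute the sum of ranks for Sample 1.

7.5

Sorted (descending): 73, 73, 73, 70, 68, 68
The 3 values of 73 occupy positions 1–3 → average rank 2.
The 2 values of 68 occupy positions 5–6 → average rank (5+6)/2 = 5.5.
Sample 1 values → pooled ranks: 73→2, 68→5.5
Rank sum = 2 + 5.5 = 7.5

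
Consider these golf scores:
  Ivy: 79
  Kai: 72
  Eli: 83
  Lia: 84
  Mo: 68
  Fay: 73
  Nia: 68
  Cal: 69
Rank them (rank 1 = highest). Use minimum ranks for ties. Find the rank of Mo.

Sorted (descending): 84, 83, 79, 73, 72, 69, 68, 68
The 2 values of 68 occupy positions 7–8 → each gets rank 7.
Mo has value 68 → rank 7.

7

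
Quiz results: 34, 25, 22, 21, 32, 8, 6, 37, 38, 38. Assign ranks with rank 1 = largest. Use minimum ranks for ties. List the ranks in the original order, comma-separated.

Sorted (descending): 38, 38, 37, 34, 32, 25, 22, 21, 8, 6
The 2 values of 38 occupy positions 1–2 → each gets rank 1.

4, 6, 7, 8, 5, 9, 10, 3, 1, 1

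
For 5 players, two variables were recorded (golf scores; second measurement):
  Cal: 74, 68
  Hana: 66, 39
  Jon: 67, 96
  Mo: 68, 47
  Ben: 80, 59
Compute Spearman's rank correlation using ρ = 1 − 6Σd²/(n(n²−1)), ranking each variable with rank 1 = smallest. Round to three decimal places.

Ranks of variable 1: 4, 1, 2, 3, 5
Ranks of variable 2: 4, 1, 5, 2, 3
d = r₁ − r₂: 0, 0, -3, 1, 2
d²: 0, 0, 9, 1, 4; Σd² = 14
ρ = 1 − 6·14/(5·24) = 1 − 84/120 = 0.300

0.300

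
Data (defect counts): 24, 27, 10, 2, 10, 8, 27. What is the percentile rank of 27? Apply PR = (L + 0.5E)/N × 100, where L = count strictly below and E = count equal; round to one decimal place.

85.7

N = 7.
Strictly below 27: 5. Equal to 27: 2.
PR = (5 + 0.5·2)/7 × 100 = 85.7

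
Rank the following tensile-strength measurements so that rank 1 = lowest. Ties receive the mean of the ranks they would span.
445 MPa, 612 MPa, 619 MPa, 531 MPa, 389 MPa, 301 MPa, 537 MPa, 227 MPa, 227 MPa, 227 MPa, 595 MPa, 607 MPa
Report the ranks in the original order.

Sorted (ascending): 227, 227, 227, 301, 389, 445, 531, 537, 595, 607, 612, 619
The 3 values of 227 occupy positions 1–3 → average rank 2.

6, 11, 12, 7, 5, 4, 8, 2, 2, 2, 9, 10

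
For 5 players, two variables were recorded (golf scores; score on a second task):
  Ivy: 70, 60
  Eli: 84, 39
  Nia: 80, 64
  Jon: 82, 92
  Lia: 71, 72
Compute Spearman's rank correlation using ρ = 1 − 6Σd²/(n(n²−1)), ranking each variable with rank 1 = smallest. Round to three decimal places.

-0.100

Ranks of variable 1: 1, 5, 3, 4, 2
Ranks of variable 2: 2, 1, 3, 5, 4
d = r₁ − r₂: -1, 4, 0, -1, -2
d²: 1, 16, 0, 1, 4; Σd² = 22
ρ = 1 − 6·22/(5·24) = 1 − 132/120 = -0.100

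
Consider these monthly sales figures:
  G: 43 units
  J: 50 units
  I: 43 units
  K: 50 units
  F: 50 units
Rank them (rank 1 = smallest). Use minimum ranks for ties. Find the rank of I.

1

Sorted (ascending): 43, 43, 50, 50, 50
The 2 values of 43 occupy positions 1–2 → each gets rank 1.
The 3 values of 50 occupy positions 3–5 → each gets rank 3.
I has value 43 units → rank 1.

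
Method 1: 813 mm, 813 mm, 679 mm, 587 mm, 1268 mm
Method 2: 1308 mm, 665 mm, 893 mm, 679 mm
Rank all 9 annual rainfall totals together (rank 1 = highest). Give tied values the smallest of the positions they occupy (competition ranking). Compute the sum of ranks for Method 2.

18

Sorted (descending): 1308, 1268, 893, 813, 813, 679, 679, 665, 587
The 2 values of 813 occupy positions 4–5 → each gets rank 4.
The 2 values of 679 occupy positions 6–7 → each gets rank 6.
Method 2 values → pooled ranks: 1308→1, 665→8, 893→3, 679→6
Rank sum = 1 + 8 + 3 + 6 = 18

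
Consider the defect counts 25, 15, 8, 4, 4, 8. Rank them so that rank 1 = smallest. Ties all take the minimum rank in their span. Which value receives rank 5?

15

Sorted (ascending): 4, 4, 8, 8, 15, 25
The 2 values of 4 occupy positions 1–2 → each gets rank 1.
The 2 values of 8 occupy positions 3–4 → each gets rank 3.
Rank 5 → value 15.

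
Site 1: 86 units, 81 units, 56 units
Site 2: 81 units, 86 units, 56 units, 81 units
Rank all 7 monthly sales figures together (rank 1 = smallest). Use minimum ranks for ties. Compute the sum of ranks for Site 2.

Sorted (ascending): 56, 56, 81, 81, 81, 86, 86
The 2 values of 56 occupy positions 1–2 → each gets rank 1.
The 3 values of 81 occupy positions 3–5 → each gets rank 3.
The 2 values of 86 occupy positions 6–7 → each gets rank 6.
Site 2 values → pooled ranks: 81→3, 86→6, 56→1, 81→3
Rank sum = 3 + 6 + 1 + 3 = 13

13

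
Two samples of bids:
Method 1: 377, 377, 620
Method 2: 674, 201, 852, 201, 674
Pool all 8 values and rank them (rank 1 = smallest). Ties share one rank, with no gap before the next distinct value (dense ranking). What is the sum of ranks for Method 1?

Sorted (ascending): 201, 201, 377, 377, 620, 674, 674, 852
The 2 values of 201 share dense rank 1.
The 2 values of 377 share dense rank 2.
The 2 values of 674 share dense rank 4.
Remaining distinct values take the next consecutive integers.
Method 1 values → pooled ranks: 377→2, 377→2, 620→3
Rank sum = 2 + 2 + 3 = 7

7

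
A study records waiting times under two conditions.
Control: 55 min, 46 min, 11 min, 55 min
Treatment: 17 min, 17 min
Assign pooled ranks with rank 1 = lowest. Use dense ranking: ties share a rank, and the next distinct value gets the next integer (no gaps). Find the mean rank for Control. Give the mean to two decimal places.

3.00

Sorted (ascending): 11, 17, 17, 46, 55, 55
The 2 values of 17 share dense rank 2.
The 2 values of 55 share dense rank 4.
Remaining distinct values take the next consecutive integers.
Control values → pooled ranks: 55→4, 46→3, 11→1, 55→4
Mean rank = (4 + 3 + 1 + 4) / 4 = 3.00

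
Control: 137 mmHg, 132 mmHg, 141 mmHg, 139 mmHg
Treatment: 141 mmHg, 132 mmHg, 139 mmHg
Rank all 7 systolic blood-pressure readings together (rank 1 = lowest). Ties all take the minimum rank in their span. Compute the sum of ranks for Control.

Sorted (ascending): 132, 132, 137, 139, 139, 141, 141
The 2 values of 132 occupy positions 1–2 → each gets rank 1.
The 2 values of 139 occupy positions 4–5 → each gets rank 4.
The 2 values of 141 occupy positions 6–7 → each gets rank 6.
Control values → pooled ranks: 137→3, 132→1, 141→6, 139→4
Rank sum = 3 + 1 + 6 + 4 = 14

14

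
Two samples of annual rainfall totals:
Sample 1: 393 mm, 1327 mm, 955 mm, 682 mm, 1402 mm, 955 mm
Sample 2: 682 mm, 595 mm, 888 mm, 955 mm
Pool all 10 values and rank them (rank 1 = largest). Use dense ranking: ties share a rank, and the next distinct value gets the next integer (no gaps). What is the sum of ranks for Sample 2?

Sorted (descending): 1402, 1327, 955, 955, 955, 888, 682, 682, 595, 393
The 3 values of 955 share dense rank 3.
The 2 values of 682 share dense rank 5.
Remaining distinct values take the next consecutive integers.
Sample 2 values → pooled ranks: 682→5, 595→6, 888→4, 955→3
Rank sum = 5 + 6 + 4 + 3 = 18

18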